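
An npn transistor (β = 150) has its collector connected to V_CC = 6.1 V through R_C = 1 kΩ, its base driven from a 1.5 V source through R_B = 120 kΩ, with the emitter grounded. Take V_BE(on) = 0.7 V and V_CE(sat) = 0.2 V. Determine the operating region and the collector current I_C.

Assume active. Base-emitter loop: I_B = (V_BB − V_BE)/R_B = (1.5 − 0.7)/120 = 0.00667 mA.
I_C = β·I_B = 150×0.00667 = 1 mA.
V_CE = V_CC − I_C·R_C = 6.1 − 1×1 = 5.1 V > V_CE(sat), so the active-region assumption holds.

active; I_C ≈ 1 mA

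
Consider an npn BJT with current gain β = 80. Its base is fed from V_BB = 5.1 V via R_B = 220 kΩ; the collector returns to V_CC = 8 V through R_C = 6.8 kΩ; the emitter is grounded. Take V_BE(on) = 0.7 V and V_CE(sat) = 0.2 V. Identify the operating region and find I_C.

Assume active: I_B = (5.1 − 0.7)/220 = 0.02 mA, giving I_C = β·I_B = 1.6 mA.
But then V_CE = 8 − 1.6×6.8 = -2.88 V < V_CE(sat) = 0.2 V — impossible in the active region.
So the transistor is saturated. With V_CE = 0.2 V, I_C = (V_CC − 0.2)/R_C = 7.8/6.8 = 1.15 mA.
Check: β·I_B = 1.6 mA > I_C = 1.15 mA, confirming saturation.

saturation; I_C ≈ 1.1 mA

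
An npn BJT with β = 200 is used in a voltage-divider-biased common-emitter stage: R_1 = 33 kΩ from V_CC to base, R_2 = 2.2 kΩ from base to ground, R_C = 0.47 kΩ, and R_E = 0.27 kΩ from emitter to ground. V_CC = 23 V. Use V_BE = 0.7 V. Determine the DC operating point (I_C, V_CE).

Thevenize the base divider: V_Th = V_CC·R_2/(R_1+R_2) = 23×2.2/35.2 = 1.44 V, R_Th = R_1‖R_2 = 2.06 kΩ.
Base-emitter loop: V_Th = I_B·R_Th + V_BE + (β+1)I_B·R_E, so I_B = (1.44 − 0.7) / (2.06 + 201×0.27) = 0.0131 mA.
I_C = β·I_B = 200×0.0131 = 2.62 mA, and I_E = (β+1)I_B = 2.63 mA.
V_CE = V_CC − I_C·R_C − I_E·R_E = 23 − 2.62×0.47 − 2.63×0.27 = 21.1 V.
V_CE = 21.1 V > 0.2 V confirms active-region operation.

I_C ≈ 2.6 mA, V_CE ≈ 21 V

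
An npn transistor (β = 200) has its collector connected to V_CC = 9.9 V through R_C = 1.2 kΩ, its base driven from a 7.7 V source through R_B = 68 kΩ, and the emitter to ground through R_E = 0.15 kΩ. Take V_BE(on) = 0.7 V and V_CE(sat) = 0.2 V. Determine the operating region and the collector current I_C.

Assume active: I_B = (7.7 − 0.7)/(68 + 201×0.15) = 0.0713 mA, I_C = β·I_B = 14.3 mA.
Then V_CE = 9.9 − 14.3×1.2 − 14.3×0.15 = -9.37 V < 0.2 V — the active assumption fails.
Re-solve with V_CE = 0.2 V. KCL at the emitter: V_E/R_E = (V_BB−0.7−V_E)/R_B + (V_CC−0.2−V_E)/R_C, giving V_E = 1.09 V.
I_C = (V_CC − 0.2 − V_E)/R_C = (9.7 − 1.09)/1.2 = 7.18 mA.
Check: I_B = (7 − 1.09)/68 = 0.0869 mA, and β·I_B = 17.4 mA > I_C, confirming saturation.

saturation; I_C ≈ 7.2 mA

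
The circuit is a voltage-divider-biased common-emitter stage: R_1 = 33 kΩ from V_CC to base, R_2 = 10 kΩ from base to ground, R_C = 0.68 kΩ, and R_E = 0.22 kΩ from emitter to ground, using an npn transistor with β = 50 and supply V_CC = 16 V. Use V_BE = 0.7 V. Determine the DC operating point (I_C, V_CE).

I_C ≈ 8 mA, V_CE ≈ 8.8 V

Thevenize the base divider: V_Th = V_CC·R_2/(R_1+R_2) = 16×10/43 = 3.72 V, R_Th = R_1‖R_2 = 7.67 kΩ.
Base-emitter loop: V_Th = I_B·R_Th + V_BE + (β+1)I_B·R_E, so I_B = (3.72 − 0.7) / (7.67 + 51×0.22) = 0.16 mA.
I_C = β·I_B = 50×0.16 = 7.99 mA, and I_E = (β+1)I_B = 8.15 mA.
V_CE = V_CC − I_C·R_C − I_E·R_E = 16 − 7.99×0.68 − 8.15×0.22 = 8.77 V.
V_CE = 8.77 V > 0.2 V confirms active-region operation.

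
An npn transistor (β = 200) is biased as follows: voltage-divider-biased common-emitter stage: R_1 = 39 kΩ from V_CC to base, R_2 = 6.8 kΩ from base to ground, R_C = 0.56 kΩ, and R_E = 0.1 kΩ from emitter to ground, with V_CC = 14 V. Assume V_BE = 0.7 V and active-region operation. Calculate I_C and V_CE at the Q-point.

I_C ≈ 11 mA, V_CE ≈ 7 V

Thevenize the base divider: V_Th = V_CC·R_2/(R_1+R_2) = 14×6.8/45.8 = 2.08 V, R_Th = R_1‖R_2 = 5.79 kΩ.
Base-emitter loop: V_Th = I_B·R_Th + V_BE + (β+1)I_B·R_E, so I_B = (2.08 − 0.7) / (5.79 + 201×0.1) = 0.0532 mA.
I_C = β·I_B = 200×0.0532 = 10.6 mA, and I_E = (β+1)I_B = 10.7 mA.
V_CE = V_CC − I_C·R_C − I_E·R_E = 14 − 10.6×0.56 − 10.7×0.1 = 6.97 V.
V_CE = 6.97 V > 0.2 V confirms active-region operation.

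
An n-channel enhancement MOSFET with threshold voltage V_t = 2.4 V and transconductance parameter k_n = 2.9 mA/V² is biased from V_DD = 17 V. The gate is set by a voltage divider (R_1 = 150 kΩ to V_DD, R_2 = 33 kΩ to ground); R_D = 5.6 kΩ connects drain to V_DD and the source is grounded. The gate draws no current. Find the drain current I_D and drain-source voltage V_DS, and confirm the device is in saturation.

I_D ≈ 0.64 mA, V_DS ≈ 13 V

V_G = V_DD·R_2/(R_1+R_2) = 17×33/183 = 3.07 V. With the source grounded, V_GS = V_G = 3.07 V.
Assume saturation: I_D = (k_n/2)(V_GS − V_t)² = (2.9/2)×(3.07 − 2.4)² = 1.45×0.666² = 0.642 mA.
V_DS = V_DD − I_D·R_D = 17 − 0.642×5.6 = 13.4 V.
Saturation requires V_DS ≥ V_GS − V_t = 0.666 V; 13.4 ≥ 0.666 ✓.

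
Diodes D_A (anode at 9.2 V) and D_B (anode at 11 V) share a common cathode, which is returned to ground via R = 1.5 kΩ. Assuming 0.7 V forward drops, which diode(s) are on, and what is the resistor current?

Only D_B conducts; I_R ≈ 6.9 mA

Assume both conduct. Then node N would need to be at both 9.2−0.7 = 8.5 V and 11−0.7 = 10.3 V, which is impossible.
Assume only D_B conducts: V_N = 11 − 0.7 = 10.3 V, so I_R = 10.3/1.5 = 6.87 mA.
Check D_A: its anode-to-cathode voltage is 9.2 − 10.3 = -1.1 V < 0.7 V, so it is off. The assumption is consistent.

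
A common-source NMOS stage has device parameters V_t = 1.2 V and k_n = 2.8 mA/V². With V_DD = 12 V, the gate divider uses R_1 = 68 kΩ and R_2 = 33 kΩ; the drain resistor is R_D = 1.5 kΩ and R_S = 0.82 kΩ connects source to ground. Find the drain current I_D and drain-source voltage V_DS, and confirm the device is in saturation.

V_G = V_DD·R_2/(R_1+R_2) = 12×33/101 = 3.92 V.
Assume saturation: I_D = (k_n/2)(V_GS − V_t)² with V_GS = V_G − I_D·R_S = 3.92 − 0.82·I_D.
Substituting gives 0.941·I_D² − 7.25·I_D + 10.4 = 0, with roots I_D = 1.9 or 5.8 mA.
The root I_D = 5.8 mA gives V_GS = -0.835 V ≤ V_t, so take I_D = 1.9 mA.
Then V_GS = 2.36 V and V_DS = V_DD − I_D(R_D+R_S) = 12 − 1.9×2.32 = 7.6 V.
Saturation requires V_DS ≥ V_GS − V_t = 1.16 V; 7.6 ≥ 1.16 ✓.

I_D ≈ 1.9 mA, V_DS ≈ 7.6 V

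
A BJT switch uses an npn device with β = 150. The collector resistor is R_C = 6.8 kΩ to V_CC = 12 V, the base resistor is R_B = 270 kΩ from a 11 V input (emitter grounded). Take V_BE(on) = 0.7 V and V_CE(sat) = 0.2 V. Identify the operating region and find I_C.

saturation; I_C ≈ 1.7 mA

Assume active: I_B = (11 − 0.7)/270 = 0.0381 mA, giving I_C = β·I_B = 5.72 mA.
But then V_CE = 12 − 5.72×6.8 = -26.9 V < V_CE(sat) = 0.2 V — impossible in the active region.
So the transistor is saturated. With V_CE = 0.2 V, I_C = (V_CC − 0.2)/R_C = 11.8/6.8 = 1.74 mA.
Check: β·I_B = 5.72 mA > I_C = 1.74 mA, confirming saturation.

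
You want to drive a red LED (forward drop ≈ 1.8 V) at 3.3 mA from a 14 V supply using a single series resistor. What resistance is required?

R ≈ 3.7 kΩ

The resistor drops V_S − V_D = 14 − 1.8 = 12.2 V at 3.3 mA.
R = 12.2 V / 3.3 mA = 3.7 kΩ.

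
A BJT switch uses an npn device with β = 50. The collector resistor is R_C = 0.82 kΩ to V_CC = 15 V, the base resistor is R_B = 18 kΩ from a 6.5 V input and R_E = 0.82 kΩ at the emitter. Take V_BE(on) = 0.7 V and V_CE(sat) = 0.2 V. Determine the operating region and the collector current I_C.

Assume active. Base-emitter loop: I_B = (V_BB − V_BE)/(R_B + (β+1)R_E) = (6.5 − 0.7)/(18 + 51×0.82) = 0.097 mA.
I_C = β·I_B = 50×0.097 = 4.85 mA.
V_CE = V_CC − I_C·R_C − I_E·R_E = 15 − 4.85×0.82 − 4.94×0.82 = 6.97 V > V_CE(sat), so the active-region assumption holds.

active; I_C ≈ 4.8 mA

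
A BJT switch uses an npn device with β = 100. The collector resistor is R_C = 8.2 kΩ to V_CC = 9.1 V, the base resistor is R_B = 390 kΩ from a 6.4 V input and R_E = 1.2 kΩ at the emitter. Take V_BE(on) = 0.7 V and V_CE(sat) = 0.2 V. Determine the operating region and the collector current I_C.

Assume active: I_B = (6.4 − 0.7)/(390 + 101×1.2) = 0.0112 mA, I_C = β·I_B = 1.12 mA.
Then V_CE = 9.1 − 1.12×8.2 − 1.13×1.2 = -1.39 V < 0.2 V — the active assumption fails.
Re-solve with V_CE = 0.2 V. KCL at the emitter: V_E/R_E = (V_BB−0.7−V_E)/R_B + (V_CC−0.2−V_E)/R_C, giving V_E = 1.15 V.
I_C = (V_CC − 0.2 − V_E)/R_C = (8.9 − 1.15)/8.2 = 0.945 mA.
Check: I_B = (5.7 − 1.15)/390 = 0.0117 mA, and β·I_B = 1.17 mA > I_C, confirming saturation.

saturation; I_C ≈ 0.95 mA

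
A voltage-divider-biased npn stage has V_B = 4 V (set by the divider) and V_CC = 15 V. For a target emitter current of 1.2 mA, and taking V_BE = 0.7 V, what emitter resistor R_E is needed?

R_E ≈ 2.8 kΩ

V_E = V_B − V_BE = 4 − 0.7 = 3.3 V.
R_E = V_E / I_E = 3.3 / 1.2 = 2.75 kΩ.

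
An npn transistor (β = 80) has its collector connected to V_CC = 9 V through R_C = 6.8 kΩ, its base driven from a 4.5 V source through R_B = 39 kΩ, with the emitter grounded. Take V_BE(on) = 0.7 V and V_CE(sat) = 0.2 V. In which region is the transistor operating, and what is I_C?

saturation; I_C ≈ 1.3 mA

Assume active: I_B = (4.5 − 0.7)/39 = 0.0974 mA, giving I_C = β·I_B = 7.79 mA.
But then V_CE = 9 − 7.79×6.8 = -44 V < V_CE(sat) = 0.2 V — impossible in the active region.
So the transistor is saturated. With V_CE = 0.2 V, I_C = (V_CC − 0.2)/R_C = 8.8/6.8 = 1.29 mA.
Check: β·I_B = 7.79 mA > I_C = 1.29 mA, confirming saturation.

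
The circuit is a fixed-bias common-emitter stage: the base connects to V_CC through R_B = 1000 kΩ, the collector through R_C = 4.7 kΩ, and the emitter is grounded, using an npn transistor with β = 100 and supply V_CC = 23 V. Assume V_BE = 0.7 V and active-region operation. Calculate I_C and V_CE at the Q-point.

Base loop: V_CC = I_B·R_B + V_BE, so I_B = (23 − 0.7)/1000 kΩ = 0.0223 mA.
In the active region I_C = β·I_B = 100 × 0.0223 = 2.23 mA.
Collector loop: V_CE = V_CC − I_C·R_C = 23 − 2.23×4.7 = 12.5 V.
Since V_CE = 12.5 V > V_CE(sat) ≈ 0.2 V, the transistor is in the active region as assumed.

I_C ≈ 2.2 mA, V_CE ≈ 13 V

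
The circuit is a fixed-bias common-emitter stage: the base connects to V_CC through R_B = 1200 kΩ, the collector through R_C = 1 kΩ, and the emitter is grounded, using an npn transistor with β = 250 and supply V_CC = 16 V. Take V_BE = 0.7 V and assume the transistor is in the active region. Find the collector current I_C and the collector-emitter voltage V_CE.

Base loop: V_CC = I_B·R_B + V_BE, so I_B = (16 − 0.7)/1200 kΩ = 0.0128 mA.
In the active region I_C = β·I_B = 250 × 0.0128 = 3.19 mA.
Collector loop: V_CE = V_CC − I_C·R_C = 16 − 3.19×1 = 12.8 V.
Since V_CE = 12.8 V > V_CE(sat) ≈ 0.2 V, the transistor is in the active region as assumed.

I_C ≈ 3.2 mA, V_CE ≈ 13 V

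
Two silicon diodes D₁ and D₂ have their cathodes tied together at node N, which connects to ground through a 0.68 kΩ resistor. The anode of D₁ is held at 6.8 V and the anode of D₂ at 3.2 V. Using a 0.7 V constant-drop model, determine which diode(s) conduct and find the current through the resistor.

Assume both conduct. Then node N would need to be at both 6.8−0.7 = 6.1 V and 3.2−0.7 = 2.5 V, which is impossible.
Assume only D₁ conducts: V_N = 6.8 − 0.7 = 6.1 V, so I_R = 6.1/0.68 = 8.97 mA.
Check D₂: its anode-to-cathode voltage is 3.2 − 6.1 = -2.9 V < 0.7 V, so it is off. The assumption is consistent.

Only D₁ conducts; I_R ≈ 9 mA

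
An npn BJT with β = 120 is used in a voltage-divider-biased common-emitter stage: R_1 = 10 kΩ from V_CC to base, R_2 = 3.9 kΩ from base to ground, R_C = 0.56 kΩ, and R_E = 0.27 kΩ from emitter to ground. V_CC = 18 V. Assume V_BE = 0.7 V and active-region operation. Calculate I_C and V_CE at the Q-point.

Thevenize the base divider: V_Th = V_CC·R_2/(R_1+R_2) = 18×3.9/13.9 = 5.05 V, R_Th = R_1‖R_2 = 2.81 kΩ.
Base-emitter loop: V_Th = I_B·R_Th + V_BE + (β+1)I_B·R_E, so I_B = (5.05 − 0.7) / (2.81 + 121×0.27) = 0.123 mA.
I_C = β·I_B = 120×0.123 = 14.7 mA, and I_E = (β+1)I_B = 14.8 mA.
V_CE = V_CC − I_C·R_C − I_E·R_E = 18 − 14.7×0.56 − 14.8×0.27 = 5.75 V.
V_CE = 5.75 V > 0.2 V confirms active-region operation.

I_C ≈ 15 mA, V_CE ≈ 5.8 V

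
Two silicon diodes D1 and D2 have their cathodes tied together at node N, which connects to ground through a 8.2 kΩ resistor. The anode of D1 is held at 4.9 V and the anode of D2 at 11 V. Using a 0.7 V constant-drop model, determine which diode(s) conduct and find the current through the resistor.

Only D2 conducts; I_R ≈ 1.3 mA

Assume both conduct. Then node N would need to be at both 4.9−0.7 = 4.2 V and 11−0.7 = 10.3 V, which is impossible.
Assume only D2 conducts: V_N = 11 − 0.7 = 10.3 V, so I_R = 10.3/8.2 = 1.26 mA.
Check D1: its anode-to-cathode voltage is 4.9 − 10.3 = -5.4 V < 0.7 V, so it is off. The assumption is consistent.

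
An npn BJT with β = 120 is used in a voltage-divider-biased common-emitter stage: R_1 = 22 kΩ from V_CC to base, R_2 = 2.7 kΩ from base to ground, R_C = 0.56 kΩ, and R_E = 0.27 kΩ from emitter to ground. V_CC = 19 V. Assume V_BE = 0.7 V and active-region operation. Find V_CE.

V_CE ≈ 15 V

Thevenize the base divider: V_Th = V_CC·R_2/(R_1+R_2) = 19×2.7/24.7 = 2.08 V, R_Th = R_1‖R_2 = 2.4 kΩ.
Base-emitter loop: V_Th = I_B·R_Th + V_BE + (β+1)I_B·R_E, so I_B = (2.08 − 0.7) / (2.4 + 121×0.27) = 0.0393 mA.
I_C = β·I_B = 120×0.0393 = 4.71 mA, and I_E = (β+1)I_B = 4.75 mA.
V_CE = V_CC − I_C·R_C − I_E·R_E = 19 − 4.71×0.56 − 4.75×0.27 = 15.1 V.
V_CE = 15.1 V > 0.2 V confirms active-region operation.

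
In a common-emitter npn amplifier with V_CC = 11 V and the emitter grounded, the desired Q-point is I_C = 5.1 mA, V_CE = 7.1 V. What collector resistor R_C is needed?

R_C ≈ 0.76 kΩ

Collector loop: V_CC = I_C·R_C + V_CE.
R_C = (V_CC − V_CE)/I_C = (11 − 7.1)/5.1 = 0.765 kΩ.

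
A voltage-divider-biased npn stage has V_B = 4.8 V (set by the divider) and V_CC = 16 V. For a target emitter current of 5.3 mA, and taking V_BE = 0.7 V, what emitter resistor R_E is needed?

V_E = V_B − V_BE = 4.8 − 0.7 = 4.1 V.
R_E = V_E / I_E = 4.1 / 5.3 = 0.774 kΩ.

R_E ≈ 0.77 kΩ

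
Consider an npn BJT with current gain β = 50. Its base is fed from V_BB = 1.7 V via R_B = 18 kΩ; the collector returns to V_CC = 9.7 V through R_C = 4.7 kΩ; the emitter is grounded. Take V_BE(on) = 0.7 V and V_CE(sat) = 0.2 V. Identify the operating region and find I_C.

saturation; I_C ≈ 2 mA

Assume active: I_B = (1.7 − 0.7)/18 = 0.0556 mA, giving I_C = β·I_B = 2.78 mA.
But then V_CE = 9.7 − 2.78×4.7 = -3.36 V < V_CE(sat) = 0.2 V — impossible in the active region.
So the transistor is saturated. With V_CE = 0.2 V, I_C = (V_CC − 0.2)/R_C = 9.5/4.7 = 2.02 mA.
Check: β·I_B = 2.78 mA > I_C = 2.02 mA, confirming saturation.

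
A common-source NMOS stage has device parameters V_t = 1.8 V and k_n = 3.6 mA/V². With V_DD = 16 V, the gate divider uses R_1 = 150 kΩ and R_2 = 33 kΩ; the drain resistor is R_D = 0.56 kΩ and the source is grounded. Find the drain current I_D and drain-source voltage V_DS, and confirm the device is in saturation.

I_D ≈ 2.1 mA, V_DS ≈ 15 V

V_G = V_DD·R_2/(R_1+R_2) = 16×33/183 = 2.89 V. With the source grounded, V_GS = V_G = 2.89 V.
Assume saturation: I_D = (k_n/2)(V_GS − V_t)² = (3.6/2)×(2.89 − 1.8)² = 1.8×1.09² = 2.12 mA.
V_DS = V_DD − I_D·R_D = 16 − 2.12×0.56 = 14.8 V.
Saturation requires V_DS ≥ V_GS − V_t = 1.09 V; 14.8 ≥ 1.09 ✓.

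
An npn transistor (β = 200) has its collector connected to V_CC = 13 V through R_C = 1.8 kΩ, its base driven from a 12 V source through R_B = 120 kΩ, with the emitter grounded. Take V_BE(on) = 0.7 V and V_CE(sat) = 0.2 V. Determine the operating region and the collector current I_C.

saturation; I_C ≈ 7.1 mA

Assume active: I_B = (12 − 0.7)/120 = 0.0942 mA, giving I_C = β·I_B = 18.8 mA.
But then V_CE = 13 − 18.8×1.8 = -20.9 V < V_CE(sat) = 0.2 V — impossible in the active region.
So the transistor is saturated. With V_CE = 0.2 V, I_C = (V_CC − 0.2)/R_C = 12.8/1.8 = 7.11 mA.
Check: β·I_B = 18.8 mA > I_C = 7.11 mA, confirming saturation.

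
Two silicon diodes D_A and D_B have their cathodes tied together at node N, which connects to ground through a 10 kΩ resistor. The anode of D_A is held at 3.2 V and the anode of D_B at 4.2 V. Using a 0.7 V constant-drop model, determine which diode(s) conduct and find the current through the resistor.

Only D_B conducts; I_R ≈ 0.35 mA

Assume both conduct. Then node N would need to be at both 3.2−0.7 = 2.5 V and 4.2−0.7 = 3.5 V, which is impossible.
Assume only D_B conducts: V_N = 4.2 − 0.7 = 3.5 V, so I_R = 3.5/10 = 0.35 mA.
Check D_A: its anode-to-cathode voltage is 3.2 − 3.5 = -0.3 V < 0.7 V, so it is off. The assumption is consistent.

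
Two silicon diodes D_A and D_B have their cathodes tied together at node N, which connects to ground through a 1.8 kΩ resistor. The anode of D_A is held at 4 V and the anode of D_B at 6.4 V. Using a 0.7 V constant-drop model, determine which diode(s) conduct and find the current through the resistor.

Assume both conduct. Then node N would need to be at both 4−0.7 = 3.3 V and 6.4−0.7 = 5.7 V, which is impossible.
Assume only D_B conducts: V_N = 6.4 − 0.7 = 5.7 V, so I_R = 5.7/1.8 = 3.17 mA.
Check D_A: its anode-to-cathode voltage is 4 − 5.7 = -1.7 V < 0.7 V, so it is off. The assumption is consistent.

Only D_B conducts; I_R ≈ 3.2 mA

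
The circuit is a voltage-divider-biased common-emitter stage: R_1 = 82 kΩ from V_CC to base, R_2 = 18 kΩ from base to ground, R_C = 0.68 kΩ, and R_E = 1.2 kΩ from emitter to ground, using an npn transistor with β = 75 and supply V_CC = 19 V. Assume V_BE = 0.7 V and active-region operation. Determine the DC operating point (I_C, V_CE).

I_C ≈ 1.9 mA, V_CE ≈ 15 V

Thevenize the base divider: V_Th = V_CC·R_2/(R_1+R_2) = 19×18/100 = 3.42 V, R_Th = R_1‖R_2 = 14.8 kΩ.
Base-emitter loop: V_Th = I_B·R_Th + V_BE + (β+1)I_B·R_E, so I_B = (3.42 − 0.7) / (14.8 + 76×1.2) = 0.0257 mA.
I_C = β·I_B = 75×0.0257 = 1.93 mA, and I_E = (β+1)I_B = 1.95 mA.
V_CE = V_CC − I_C·R_C − I_E·R_E = 19 − 1.93×0.68 − 1.95×1.2 = 15.3 V.
V_CE = 15.3 V > 0.2 V confirms active-region operation.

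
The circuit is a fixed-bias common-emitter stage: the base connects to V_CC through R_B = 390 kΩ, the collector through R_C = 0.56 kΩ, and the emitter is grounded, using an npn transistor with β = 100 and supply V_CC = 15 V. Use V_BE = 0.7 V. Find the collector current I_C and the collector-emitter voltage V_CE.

Base loop: V_CC = I_B·R_B + V_BE, so I_B = (15 − 0.7)/390 kΩ = 0.0367 mA.
In the active region I_C = β·I_B = 100 × 0.0367 = 3.67 mA.
Collector loop: V_CE = V_CC − I_C·R_C = 15 − 3.67×0.56 = 12.9 V.
Since V_CE = 12.9 V > V_CE(sat) ≈ 0.2 V, the transistor is in the active region as assumed.

I_C ≈ 3.7 mA, V_CE ≈ 13 V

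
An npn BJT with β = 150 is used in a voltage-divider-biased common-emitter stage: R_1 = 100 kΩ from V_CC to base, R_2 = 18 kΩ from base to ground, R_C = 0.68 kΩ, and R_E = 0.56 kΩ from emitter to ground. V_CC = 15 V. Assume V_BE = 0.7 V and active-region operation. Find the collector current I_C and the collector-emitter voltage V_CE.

I_C ≈ 2.4 mA, V_CE ≈ 12 V

Thevenize the base divider: V_Th = V_CC·R_2/(R_1+R_2) = 15×18/118 = 2.29 V, R_Th = R_1‖R_2 = 15.3 kΩ.
Base-emitter loop: V_Th = I_B·R_Th + V_BE + (β+1)I_B·R_E, so I_B = (2.29 − 0.7) / (15.3 + 151×0.56) = 0.0159 mA.
I_C = β·I_B = 150×0.0159 = 2.39 mA, and I_E = (β+1)I_B = 2.4 mA.
V_CE = V_CC − I_C·R_C − I_E·R_E = 15 − 2.39×0.68 − 2.4×0.56 = 12 V.
V_CE = 12 V > 0.2 V confirms active-region operation.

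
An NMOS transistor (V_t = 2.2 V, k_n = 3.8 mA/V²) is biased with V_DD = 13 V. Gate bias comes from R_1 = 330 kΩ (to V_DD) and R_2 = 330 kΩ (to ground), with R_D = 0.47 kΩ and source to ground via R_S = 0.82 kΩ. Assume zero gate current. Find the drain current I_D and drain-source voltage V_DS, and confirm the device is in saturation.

V_G = V_DD·R_2/(R_1+R_2) = 13×330/660 = 6.5 V.
Assume saturation: I_D = (k_n/2)(V_GS − V_t)² with V_GS = V_G − I_D·R_S = 6.5 − 0.82·I_D.
Substituting gives 1.28·I_D² − 14.4·I_D + 35.1 = 0, with roots I_D = 3.57 or 7.7 mA.
The root I_D = 7.7 mA gives V_GS = 0.187 V ≤ V_t, so take I_D = 3.57 mA.
Then V_GS = 3.57 V and V_DS = V_DD − I_D(R_D+R_S) = 13 − 3.57×1.29 = 8.39 V.
Saturation requires V_DS ≥ V_GS − V_t = 1.37 V; 8.39 ≥ 1.37 ✓.

I_D ≈ 3.6 mA, V_DS ≈ 8.4 V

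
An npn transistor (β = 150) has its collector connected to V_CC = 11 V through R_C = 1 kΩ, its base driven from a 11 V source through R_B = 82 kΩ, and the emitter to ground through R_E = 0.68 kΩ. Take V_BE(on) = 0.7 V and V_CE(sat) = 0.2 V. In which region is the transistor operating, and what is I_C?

saturation; I_C ≈ 6.4 mA

Assume active: I_B = (11 − 0.7)/(82 + 151×0.68) = 0.0558 mA, I_C = β·I_B = 8.37 mA.
Then V_CE = 11 − 8.37×1 − 8.42×0.68 = -3.09 V < 0.2 V — the active assumption fails.
Re-solve with V_CE = 0.2 V. KCL at the emitter: V_E/R_E = (V_BB−0.7−V_E)/R_B + (V_CC−0.2−V_E)/R_C, giving V_E = 4.4 V.
I_C = (V_CC − 0.2 − V_E)/R_C = (10.8 − 4.4)/1 = 6.4 mA.
Check: I_B = (10.3 − 4.4)/82 = 0.0719 mA, and β·I_B = 10.8 mA > I_C, confirming saturation.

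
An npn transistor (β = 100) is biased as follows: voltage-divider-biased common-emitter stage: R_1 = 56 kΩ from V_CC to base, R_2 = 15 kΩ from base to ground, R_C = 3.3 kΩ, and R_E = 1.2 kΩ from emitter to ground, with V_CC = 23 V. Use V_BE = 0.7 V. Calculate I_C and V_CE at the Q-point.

Thevenize the base divider: V_Th = V_CC·R_2/(R_1+R_2) = 23×15/71 = 4.86 V, R_Th = R_1‖R_2 = 11.8 kΩ.
Base-emitter loop: V_Th = I_B·R_Th + V_BE + (β+1)I_B·R_E, so I_B = (4.86 − 0.7) / (11.8 + 101×1.2) = 0.0313 mA.
I_C = β·I_B = 100×0.0313 = 3.13 mA, and I_E = (β+1)I_B = 3.16 mA.
V_CE = V_CC − I_C·R_C − I_E·R_E = 23 − 3.13×3.3 − 3.16×1.2 = 8.89 V.
V_CE = 8.89 V > 0.2 V confirms active-region operation.

I_C ≈ 3.1 mA, V_CE ≈ 8.9 V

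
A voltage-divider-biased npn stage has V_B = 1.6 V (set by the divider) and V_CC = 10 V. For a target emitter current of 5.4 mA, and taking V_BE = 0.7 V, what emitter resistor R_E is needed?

R_E ≈ 0.17 kΩ

V_E = V_B − V_BE = 1.6 − 0.7 = 0.9 V.
R_E = V_E / I_E = 0.9 / 5.4 = 0.167 kΩ.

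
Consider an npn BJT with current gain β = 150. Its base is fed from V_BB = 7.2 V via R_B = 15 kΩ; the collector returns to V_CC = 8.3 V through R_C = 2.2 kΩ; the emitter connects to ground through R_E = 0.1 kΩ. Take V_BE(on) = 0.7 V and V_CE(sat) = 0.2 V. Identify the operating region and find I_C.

Assume active: I_B = (7.2 − 0.7)/(15 + 151×0.1) = 0.216 mA, I_C = β·I_B = 32.4 mA.
Then V_CE = 8.3 − 32.4×2.2 − 32.6×0.1 = -66.2 V < 0.2 V — the active assumption fails.
Re-solve with V_CE = 0.2 V. KCL at the emitter: V_E/R_E = (V_BB−0.7−V_E)/R_B + (V_CC−0.2−V_E)/R_C, giving V_E = 0.391 V.
I_C = (V_CC − 0.2 − V_E)/R_C = (8.1 − 0.391)/2.2 = 3.5 mA.
Check: I_B = (6.5 − 0.391)/15 = 0.407 mA, and β·I_B = 61.1 mA > I_C, confirming saturation.

saturation; I_C ≈ 3.5 mA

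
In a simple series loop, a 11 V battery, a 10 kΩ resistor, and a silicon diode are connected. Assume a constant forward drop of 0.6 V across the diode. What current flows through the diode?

I ≈ 1 mA

KVL around the loop: 11 = V_D + I·R = 0.6 + I × 10 kΩ.
So I = (11 − 0.6) / 10 kΩ = 10.4 / 10 = 1.04 mA.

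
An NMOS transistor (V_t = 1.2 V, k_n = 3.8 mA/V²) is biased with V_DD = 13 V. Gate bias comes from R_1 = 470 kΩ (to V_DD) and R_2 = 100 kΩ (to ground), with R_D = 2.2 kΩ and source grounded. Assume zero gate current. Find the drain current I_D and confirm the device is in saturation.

I_D ≈ 2.2 mA

V_G = V_DD·R_2/(R_1+R_2) = 13×100/570 = 2.28 V. With the source grounded, V_GS = V_G = 2.28 V.
Assume saturation: I_D = (k_n/2)(V_GS − V_t)² = (3.8/2)×(2.28 − 1.2)² = 1.9×1.08² = 2.22 mA.
V_DS = V_DD − I_D·R_D = 13 − 2.22×2.2 = 8.12 V.
Saturation requires V_DS ≥ V_GS − V_t = 1.08 V; 8.12 ≥ 1.08 ✓.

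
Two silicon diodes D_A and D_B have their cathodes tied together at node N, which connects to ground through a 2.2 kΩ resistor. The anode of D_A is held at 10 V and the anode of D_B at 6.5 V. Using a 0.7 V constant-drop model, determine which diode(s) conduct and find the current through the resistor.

Assume both conduct. Then node N would need to be at both 10−0.7 = 9.3 V and 6.5−0.7 = 5.8 V, which is impossible.
Assume only D_A conducts: V_N = 10 − 0.7 = 9.3 V, so I_R = 9.3/2.2 = 4.23 mA.
Check D_B: its anode-to-cathode voltage is 6.5 − 9.3 = -2.8 V < 0.7 V, so it is off. The assumption is consistent.

Only D_A conducts; I_R ≈ 4.2 mA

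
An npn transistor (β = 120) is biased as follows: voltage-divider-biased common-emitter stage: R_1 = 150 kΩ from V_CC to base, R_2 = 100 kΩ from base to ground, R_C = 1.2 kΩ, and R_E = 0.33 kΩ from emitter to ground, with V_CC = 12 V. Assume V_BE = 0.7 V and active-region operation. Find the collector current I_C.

Thevenize the base divider: V_Th = V_CC·R_2/(R_1+R_2) = 12×100/250 = 4.8 V, R_Th = R_1‖R_2 = 60 kΩ.
Base-emitter loop: V_Th = I_B·R_Th + V_BE + (β+1)I_B·R_E, so I_B = (4.8 − 0.7) / (60 + 121×0.33) = 0.041 mA.
I_C = β·I_B = 120×0.041 = 4.92 mA, and I_E = (β+1)I_B = 4.96 mA.
V_CE = V_CC − I_C·R_C − I_E·R_E = 12 − 4.92×1.2 − 4.96×0.33 = 4.45 V.
V_CE = 4.45 V > 0.2 V confirms active-region operation.

I_C ≈ 4.9 mA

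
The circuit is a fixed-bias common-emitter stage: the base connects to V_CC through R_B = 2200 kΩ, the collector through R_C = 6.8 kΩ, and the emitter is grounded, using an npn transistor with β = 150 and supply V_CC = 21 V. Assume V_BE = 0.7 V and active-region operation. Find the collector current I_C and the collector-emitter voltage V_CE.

Base loop: V_CC = I_B·R_B + V_BE, so I_B = (21 − 0.7)/2200 kΩ = 0.00923 mA.
In the active region I_C = β·I_B = 150 × 0.00923 = 1.38 mA.
Collector loop: V_CE = V_CC − I_C·R_C = 21 − 1.38×6.8 = 11.6 V.
Since V_CE = 11.6 V > V_CE(sat) ≈ 0.2 V, the transistor is in the active region as assumed.

I_C ≈ 1.4 mA, V_CE ≈ 12 V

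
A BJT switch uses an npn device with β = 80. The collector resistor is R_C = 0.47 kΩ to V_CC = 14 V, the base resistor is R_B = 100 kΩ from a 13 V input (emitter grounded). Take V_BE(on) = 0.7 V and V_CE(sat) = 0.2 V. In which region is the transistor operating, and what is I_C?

Assume active. Base-emitter loop: I_B = (V_BB − V_BE)/R_B = (13 − 0.7)/100 = 0.123 mA.
I_C = β·I_B = 80×0.123 = 9.84 mA.
V_CE = V_CC − I_C·R_C = 14 − 9.84×0.47 = 9.38 V > V_CE(sat), so the active-region assumption holds.

active; I_C ≈ 9.8 mA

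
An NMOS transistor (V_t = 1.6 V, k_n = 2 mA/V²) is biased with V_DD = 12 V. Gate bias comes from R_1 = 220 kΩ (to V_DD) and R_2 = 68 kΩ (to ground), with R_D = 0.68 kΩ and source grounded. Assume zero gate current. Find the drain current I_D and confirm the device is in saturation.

V_G = V_DD·R_2/(R_1+R_2) = 12×68/288 = 2.83 V. With the source grounded, V_GS = V_G = 2.83 V.
Assume saturation: I_D = (k_n/2)(V_GS − V_t)² = (2/2)×(2.83 − 1.6)² = 1×1.23² = 1.52 mA.
V_DS = V_DD − I_D·R_D = 12 − 1.52×0.68 = 11 V.
Saturation requires V_DS ≥ V_GS − V_t = 1.23 V; 11 ≥ 1.23 ✓.

I_D ≈ 1.5 mA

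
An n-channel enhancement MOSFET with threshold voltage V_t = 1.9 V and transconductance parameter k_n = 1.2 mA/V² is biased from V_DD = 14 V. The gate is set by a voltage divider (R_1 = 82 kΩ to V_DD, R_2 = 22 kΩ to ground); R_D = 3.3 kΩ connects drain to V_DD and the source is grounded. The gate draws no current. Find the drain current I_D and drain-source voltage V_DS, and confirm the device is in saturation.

V_G = V_DD·R_2/(R_1+R_2) = 14×22/104 = 2.96 V. With the source grounded, V_GS = V_G = 2.96 V.
Assume saturation: I_D = (k_n/2)(V_GS − V_t)² = (1.2/2)×(2.96 − 1.9)² = 0.6×1.06² = 0.676 mA.
V_DS = V_DD − I_D·R_D = 14 − 0.676×3.3 = 11.8 V.
Saturation requires V_DS ≥ V_GS − V_t = 1.06 V; 11.8 ≥ 1.06 ✓.

I_D ≈ 0.68 mA, V_DS ≈ 12 V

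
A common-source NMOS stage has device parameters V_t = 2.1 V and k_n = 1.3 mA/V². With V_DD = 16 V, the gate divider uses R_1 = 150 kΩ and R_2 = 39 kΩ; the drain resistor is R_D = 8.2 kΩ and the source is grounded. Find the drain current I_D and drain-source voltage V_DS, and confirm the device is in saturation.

V_G = V_DD·R_2/(R_1+R_2) = 16×39/189 = 3.3 V. With the source grounded, V_GS = V_G = 3.3 V.
Assume saturation: I_D = (k_n/2)(V_GS − V_t)² = (1.3/2)×(3.3 − 2.1)² = 0.65×1.2² = 0.938 mA.
V_DS = V_DD − I_D·R_D = 16 − 0.938×8.2 = 8.3 V.
Saturation requires V_DS ≥ V_GS − V_t = 1.2 V; 8.3 ≥ 1.2 ✓.

I_D ≈ 0.94 mA, V_DS ≈ 8.3 V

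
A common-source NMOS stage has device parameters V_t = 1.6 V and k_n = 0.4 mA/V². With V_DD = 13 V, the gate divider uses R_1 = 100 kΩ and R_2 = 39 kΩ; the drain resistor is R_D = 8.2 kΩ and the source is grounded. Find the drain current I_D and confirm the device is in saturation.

V_G = V_DD·R_2/(R_1+R_2) = 13×39/139 = 3.65 V. With the source grounded, V_GS = V_G = 3.65 V.
Assume saturation: I_D = (k_n/2)(V_GS − V_t)² = (0.4/2)×(3.65 − 1.6)² = 0.2×2.05² = 0.838 mA.
V_DS = V_DD − I_D·R_D = 13 − 0.838×8.2 = 6.12 V.
Saturation requires V_DS ≥ V_GS − V_t = 2.05 V; 6.12 ≥ 2.05 ✓.

I_D ≈ 0.84 mA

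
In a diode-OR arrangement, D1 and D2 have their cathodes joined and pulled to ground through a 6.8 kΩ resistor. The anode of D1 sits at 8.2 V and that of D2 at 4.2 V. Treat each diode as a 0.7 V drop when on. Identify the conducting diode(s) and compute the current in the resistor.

Assume both conduct. Then node N would need to be at both 8.2−0.7 = 7.5 V and 4.2−0.7 = 3.5 V, which is impossible.
Assume only D1 conducts: V_N = 8.2 − 0.7 = 7.5 V, so I_R = 7.5/6.8 = 1.1 mA.
Check D2: its anode-to-cathode voltage is 4.2 − 7.5 = -3.3 V < 0.7 V, so it is off. The assumption is consistent.

Only D1 conducts; I_R ≈ 1.1 mA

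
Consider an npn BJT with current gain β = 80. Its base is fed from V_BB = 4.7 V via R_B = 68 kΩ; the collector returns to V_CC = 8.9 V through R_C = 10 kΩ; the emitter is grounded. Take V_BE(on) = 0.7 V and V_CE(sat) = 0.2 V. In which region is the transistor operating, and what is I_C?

Assume active: I_B = (4.7 − 0.7)/68 = 0.0588 mA, giving I_C = β·I_B = 4.71 mA.
But then V_CE = 8.9 − 4.71×10 = -38.2 V < V_CE(sat) = 0.2 V — impossible in the active region.
So the transistor is saturated. With V_CE = 0.2 V, I_C = (V_CC − 0.2)/R_C = 8.7/10 = 0.87 mA.
Check: β·I_B = 4.71 mA > I_C = 0.87 mA, confirming saturation.

saturation; I_C ≈ 0.87 mA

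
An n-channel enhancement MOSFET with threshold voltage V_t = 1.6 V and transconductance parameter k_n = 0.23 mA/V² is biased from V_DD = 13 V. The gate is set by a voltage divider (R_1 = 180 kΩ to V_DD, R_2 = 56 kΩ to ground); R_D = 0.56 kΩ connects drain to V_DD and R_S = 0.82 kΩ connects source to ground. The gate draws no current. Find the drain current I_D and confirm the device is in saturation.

I_D ≈ 0.2 mA

V_G = V_DD·R_2/(R_1+R_2) = 13×56/236 = 3.08 V.
Assume saturation: I_D = (k_n/2)(V_GS − V_t)² with V_GS = V_G − I_D·R_S = 3.08 − 0.82·I_D.
Substituting gives 0.0773·I_D² − 1.28·I_D + 0.254 = 0, with roots I_D = 0.2 or 16.4 mA.
The root I_D = 16.4 mA gives V_GS = -10.3 V ≤ V_t, so take I_D = 0.2 mA.
Then V_GS = 2.92 V and V_DS = V_DD − I_D(R_D+R_S) = 13 − 0.2×1.38 = 12.7 V.
Saturation requires V_DS ≥ V_GS − V_t = 1.32 V; 12.7 ≥ 1.32 ✓.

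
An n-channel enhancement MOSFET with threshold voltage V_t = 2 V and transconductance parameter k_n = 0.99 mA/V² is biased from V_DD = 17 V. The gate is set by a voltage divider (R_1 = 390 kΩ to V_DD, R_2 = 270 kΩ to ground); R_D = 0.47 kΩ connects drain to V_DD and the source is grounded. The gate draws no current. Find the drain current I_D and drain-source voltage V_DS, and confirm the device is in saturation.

V_G = V_DD·R_2/(R_1+R_2) = 17×270/660 = 6.95 V. With the source grounded, V_GS = V_G = 6.95 V.
Assume saturation: I_D = (k_n/2)(V_GS − V_t)² = (0.99/2)×(6.95 − 2)² = 0.495×4.95² = 12.2 mA.
V_DS = V_DD − I_D·R_D = 17 − 12.2×0.47 = 11.3 V.
Saturation requires V_DS ≥ V_GS − V_t = 4.95 V; 11.3 ≥ 4.95 ✓.

I_D ≈ 12 mA, V_DS ≈ 11 V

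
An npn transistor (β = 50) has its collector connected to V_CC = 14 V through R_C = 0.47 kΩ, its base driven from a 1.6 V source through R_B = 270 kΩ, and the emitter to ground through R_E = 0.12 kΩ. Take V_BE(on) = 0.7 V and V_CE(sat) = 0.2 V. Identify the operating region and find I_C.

Assume active. Base-emitter loop: I_B = (V_BB − V_BE)/(R_B + (β+1)R_E) = (1.6 − 0.7)/(270 + 51×0.12) = 0.00326 mA.
I_C = β·I_B = 50×0.00326 = 0.163 mA.
V_CE = V_CC − I_C·R_C − I_E·R_E = 14 − 0.163×0.47 − 0.166×0.12 = 13.9 V > V_CE(sat), so the active-region assumption holds.

active; I_C ≈ 0.16 mA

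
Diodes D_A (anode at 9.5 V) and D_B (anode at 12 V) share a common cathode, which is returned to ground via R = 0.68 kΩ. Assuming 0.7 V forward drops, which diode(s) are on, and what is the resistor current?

Only D_B conducts; I_R ≈ 17 mA

Assume both conduct. Then node N would need to be at both 9.5−0.7 = 8.8 V and 12−0.7 = 11.3 V, which is impossible.
Assume only D_B conducts: V_N = 12 − 0.7 = 11.3 V, so I_R = 11.3/0.68 = 16.6 mA.
Check D_A: its anode-to-cathode voltage is 9.5 − 11.3 = -1.8 V < 0.7 V, so it is off. The assumption is consistent.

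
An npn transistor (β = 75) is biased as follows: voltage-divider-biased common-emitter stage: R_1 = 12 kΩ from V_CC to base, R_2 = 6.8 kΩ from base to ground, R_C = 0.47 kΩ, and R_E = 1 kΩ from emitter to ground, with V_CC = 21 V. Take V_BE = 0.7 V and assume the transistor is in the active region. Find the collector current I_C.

Thevenize the base divider: V_Th = V_CC·R_2/(R_1+R_2) = 21×6.8/18.8 = 7.6 V, R_Th = R_1‖R_2 = 4.34 kΩ.
Base-emitter loop: V_Th = I_B·R_Th + V_BE + (β+1)I_B·R_E, so I_B = (7.6 − 0.7) / (4.34 + 76×1) = 0.0858 mA.
I_C = β·I_B = 75×0.0858 = 6.44 mA, and I_E = (β+1)I_B = 6.52 mA.
V_CE = V_CC − I_C·R_C − I_E·R_E = 21 − 6.44×0.47 − 6.52×1 = 11.5 V.
V_CE = 11.5 V > 0.2 V confirms active-region operation.

I_C ≈ 6.4 mA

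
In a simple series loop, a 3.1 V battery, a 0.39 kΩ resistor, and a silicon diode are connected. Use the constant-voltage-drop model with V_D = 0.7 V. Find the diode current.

KVL around the loop: 3.1 = V_D + I·R = 0.7 + I × 0.39 kΩ.
So I = (3.1 − 0.7) / 0.39 kΩ = 2.4 / 0.39 = 6.15 mA.

I ≈ 6.2 mA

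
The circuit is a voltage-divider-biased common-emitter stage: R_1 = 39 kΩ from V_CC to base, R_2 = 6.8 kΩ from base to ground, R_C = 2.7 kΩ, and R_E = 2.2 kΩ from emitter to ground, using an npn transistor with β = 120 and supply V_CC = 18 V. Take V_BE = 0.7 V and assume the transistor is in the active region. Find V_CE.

Thevenize the base divider: V_Th = V_CC·R_2/(R_1+R_2) = 18×6.8/45.8 = 2.67 V, R_Th = R_1‖R_2 = 5.79 kΩ.
Base-emitter loop: V_Th = I_B·R_Th + V_BE + (β+1)I_B·R_E, so I_B = (2.67 − 0.7) / (5.79 + 121×2.2) = 0.00725 mA.
I_C = β·I_B = 120×0.00725 = 0.87 mA, and I_E = (β+1)I_B = 0.877 mA.
V_CE = V_CC − I_C·R_C − I_E·R_E = 18 − 0.87×2.7 − 0.877×2.2 = 13.7 V.
V_CE = 13.7 V > 0.2 V confirms active-region operation.

V_CE ≈ 14 V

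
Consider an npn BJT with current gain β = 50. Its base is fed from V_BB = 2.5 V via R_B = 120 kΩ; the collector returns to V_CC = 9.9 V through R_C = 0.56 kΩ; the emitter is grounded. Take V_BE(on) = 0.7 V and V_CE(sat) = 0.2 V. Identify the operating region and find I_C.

active; I_C ≈ 0.75 mA

Assume active. Base-emitter loop: I_B = (V_BB − V_BE)/R_B = (2.5 − 0.7)/120 = 0.015 mA.
I_C = β·I_B = 50×0.015 = 0.75 mA.
V_CE = V_CC − I_C·R_C = 9.9 − 0.75×0.56 = 9.48 V > V_CE(sat), so the active-region assumption holds.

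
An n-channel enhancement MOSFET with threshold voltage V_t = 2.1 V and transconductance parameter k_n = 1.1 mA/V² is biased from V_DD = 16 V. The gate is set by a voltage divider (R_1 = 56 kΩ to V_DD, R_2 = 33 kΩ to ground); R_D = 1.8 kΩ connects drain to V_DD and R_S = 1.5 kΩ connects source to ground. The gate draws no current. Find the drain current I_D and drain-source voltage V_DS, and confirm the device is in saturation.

V_G = V_DD·R_2/(R_1+R_2) = 16×33/89 = 5.93 V.
Assume saturation: I_D = (k_n/2)(V_GS − V_t)² with V_GS = V_G − I_D·R_S = 5.93 − 1.5·I_D.
Substituting gives 1.24·I_D² − 7.32·I_D + 8.08 = 0, with roots I_D = 1.47 or 4.45 mA.
The root I_D = 4.45 mA gives V_GS = -0.745 V ≤ V_t, so take I_D = 1.47 mA.
Then V_GS = 3.73 V and V_DS = V_DD − I_D(R_D+R_S) = 16 − 1.47×3.3 = 11.2 V.
Saturation requires V_DS ≥ V_GS − V_t = 1.63 V; 11.2 ≥ 1.63 ✓.

I_D ≈ 1.5 mA, V_DS ≈ 11 V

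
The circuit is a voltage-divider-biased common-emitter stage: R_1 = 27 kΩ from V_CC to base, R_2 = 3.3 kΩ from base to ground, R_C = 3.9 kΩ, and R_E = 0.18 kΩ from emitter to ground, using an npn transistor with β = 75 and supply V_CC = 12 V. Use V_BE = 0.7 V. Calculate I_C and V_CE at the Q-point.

Thevenize the base divider: V_Th = V_CC·R_2/(R_1+R_2) = 12×3.3/30.3 = 1.31 V, R_Th = R_1‖R_2 = 2.94 kΩ.
Base-emitter loop: V_Th = I_B·R_Th + V_BE + (β+1)I_B·R_E, so I_B = (1.31 − 0.7) / (2.94 + 76×0.18) = 0.0365 mA.
I_C = β·I_B = 75×0.0365 = 2.74 mA, and I_E = (β+1)I_B = 2.78 mA.
V_CE = V_CC − I_C·R_C − I_E·R_E = 12 − 2.74×3.9 − 2.78×0.18 = 0.819 V.
V_CE = 0.819 V > 0.2 V confirms active-region operation.

I_C ≈ 2.7 mA, V_CE ≈ 0.82 V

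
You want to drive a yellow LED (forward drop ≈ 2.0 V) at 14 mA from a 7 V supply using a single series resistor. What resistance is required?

The resistor drops V_S − V_D = 7 − 2.0 = 5 V at 14 mA.
R = 5 V / 14 mA = 0.357 kΩ.

R ≈ 0.36 kΩ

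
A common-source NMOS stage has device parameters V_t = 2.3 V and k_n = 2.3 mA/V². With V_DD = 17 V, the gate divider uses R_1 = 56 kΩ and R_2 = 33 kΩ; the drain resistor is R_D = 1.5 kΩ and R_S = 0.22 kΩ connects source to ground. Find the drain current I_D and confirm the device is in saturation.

I_D ≈ 7 mA

V_G = V_DD·R_2/(R_1+R_2) = 17×33/89 = 6.3 V.
Assume saturation: I_D = (k_n/2)(V_GS − V_t)² with V_GS = V_G − I_D·R_S = 6.3 − 0.22·I_D.
Substituting gives 0.0557·I_D² − 3.03·I_D + 18.4 = 0, with roots I_D = 6.99 or 47.4 mA.
The root I_D = 47.4 mA gives V_GS = -4.12 V ≤ V_t, so take I_D = 6.99 mA.
Then V_GS = 4.77 V and V_DS = V_DD − I_D(R_D+R_S) = 17 − 6.99×1.72 = 4.98 V.
Saturation requires V_DS ≥ V_GS − V_t = 2.47 V; 4.98 ≥ 2.47 ✓.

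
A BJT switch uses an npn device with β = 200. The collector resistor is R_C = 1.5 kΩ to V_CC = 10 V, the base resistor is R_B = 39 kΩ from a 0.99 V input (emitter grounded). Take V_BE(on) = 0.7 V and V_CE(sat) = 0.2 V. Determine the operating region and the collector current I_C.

Assume active. Base-emitter loop: I_B = (V_BB − V_BE)/R_B = (0.99 − 0.7)/39 = 0.00744 mA.
I_C = β·I_B = 200×0.00744 = 1.49 mA.
V_CE = V_CC − I_C·R_C = 10 − 1.49×1.5 = 7.77 V > V_CE(sat), so the active-region assumption holds.

active; I_C ≈ 1.5 mA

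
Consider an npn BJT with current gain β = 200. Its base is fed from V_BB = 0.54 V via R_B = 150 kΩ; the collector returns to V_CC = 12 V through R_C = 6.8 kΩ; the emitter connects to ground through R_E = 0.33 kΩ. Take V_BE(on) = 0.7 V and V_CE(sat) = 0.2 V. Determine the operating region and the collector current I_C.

cutoff; I_C ≈ 0

V_BB = 0.54 V ≤ V_BE(on) = 0.7 V, so the base-emitter junction is not forward biased.
The transistor is in cutoff: I_B = I_C = 0.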